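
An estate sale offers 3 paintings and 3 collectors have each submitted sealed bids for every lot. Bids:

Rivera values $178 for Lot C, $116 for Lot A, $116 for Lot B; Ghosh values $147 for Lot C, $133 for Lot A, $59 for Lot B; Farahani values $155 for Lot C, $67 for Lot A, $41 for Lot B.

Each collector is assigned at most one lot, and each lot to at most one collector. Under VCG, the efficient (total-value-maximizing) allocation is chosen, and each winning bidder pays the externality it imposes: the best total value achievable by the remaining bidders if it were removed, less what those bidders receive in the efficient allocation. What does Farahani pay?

Efficient allocation: Rivera→Lot B ($116), Ghosh→Lot A ($133), Farahani→Lot C ($155); total welfare W = $404.
Farahani receives Lot C at value $155, so the others get W − 155 = $249.
Without Farahani: best allocation of the remaining 2 bidders over all 3 lots is Rivera→Lot C ($178), Ghosh→Lot A ($133), total $311.
VCG payment = (others' best without Farahani) − (others' welfare with Farahani) = 311 − 249 = $62.

Farahani pays $62.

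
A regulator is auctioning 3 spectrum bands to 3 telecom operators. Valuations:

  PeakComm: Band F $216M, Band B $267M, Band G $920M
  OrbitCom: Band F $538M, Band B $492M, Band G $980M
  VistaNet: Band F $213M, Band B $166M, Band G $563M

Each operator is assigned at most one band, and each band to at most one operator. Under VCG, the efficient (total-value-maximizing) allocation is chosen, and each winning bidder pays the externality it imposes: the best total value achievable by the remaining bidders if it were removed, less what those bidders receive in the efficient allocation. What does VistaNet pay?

Efficient allocation: PeakComm→Band G ($920M), OrbitCom→Band B ($492M), VistaNet→Band F ($213M); total welfare W = $1625M.
VistaNet receives Band F at value $213M, so the others get W − 213 = $1412M.
Without VistaNet: best allocation of the remaining 2 bidders over all 3 bands is PeakComm→Band G ($920M), OrbitCom→Band F ($538M), total $1458M.
VCG payment = (others' best without VistaNet) − (others' welfare with VistaNet) = 1458 − 1412 = $46M.

VistaNet pays $46M.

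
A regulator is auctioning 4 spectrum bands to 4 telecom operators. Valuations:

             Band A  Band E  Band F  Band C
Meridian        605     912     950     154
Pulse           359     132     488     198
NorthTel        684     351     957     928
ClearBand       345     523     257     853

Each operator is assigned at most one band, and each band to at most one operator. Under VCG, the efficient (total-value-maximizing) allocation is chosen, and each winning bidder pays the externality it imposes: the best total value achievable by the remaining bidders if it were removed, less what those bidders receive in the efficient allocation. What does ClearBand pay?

ClearBand pays $100M.

Efficient allocation: Meridian→Band E ($912M), Pulse→Band A ($359M), NorthTel→Band F ($957M), ClearBand→Band C ($853M); total welfare W = $3081M.
ClearBand receives Band C at value $853M, so the others get W − 853 = $2228M.
Without ClearBand: best allocation of the remaining 3 bidders over all 4 bands is Meridian→Band E ($912M), Pulse→Band F ($488M), NorthTel→Band C ($928M), total $2328M.
VCG payment = (others' best without ClearBand) − (others' welfare with ClearBand) = 2328 − 2228 = $100M.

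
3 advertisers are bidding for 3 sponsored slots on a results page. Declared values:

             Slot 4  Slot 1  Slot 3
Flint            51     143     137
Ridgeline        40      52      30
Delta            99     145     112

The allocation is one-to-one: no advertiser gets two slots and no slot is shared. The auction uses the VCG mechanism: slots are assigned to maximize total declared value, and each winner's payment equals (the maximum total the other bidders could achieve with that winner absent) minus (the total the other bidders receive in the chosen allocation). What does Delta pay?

Efficient allocation: Flint→Slot 3 ($137), Ridgeline→Slot 4 ($40), Delta→Slot 1 ($145); total welfare W = $322.
Delta receives Slot 1 at value $145, so the others get W − 145 = $177.
Without Delta: best allocation of the remaining 2 bidders over all 3 slots is Flint→Slot 3 ($137), Ridgeline→Slot 1 ($52), total $189.
VCG payment = (others' best without Delta) − (others' welfare with Delta) = 189 − 177 = $12.

Delta pays $12.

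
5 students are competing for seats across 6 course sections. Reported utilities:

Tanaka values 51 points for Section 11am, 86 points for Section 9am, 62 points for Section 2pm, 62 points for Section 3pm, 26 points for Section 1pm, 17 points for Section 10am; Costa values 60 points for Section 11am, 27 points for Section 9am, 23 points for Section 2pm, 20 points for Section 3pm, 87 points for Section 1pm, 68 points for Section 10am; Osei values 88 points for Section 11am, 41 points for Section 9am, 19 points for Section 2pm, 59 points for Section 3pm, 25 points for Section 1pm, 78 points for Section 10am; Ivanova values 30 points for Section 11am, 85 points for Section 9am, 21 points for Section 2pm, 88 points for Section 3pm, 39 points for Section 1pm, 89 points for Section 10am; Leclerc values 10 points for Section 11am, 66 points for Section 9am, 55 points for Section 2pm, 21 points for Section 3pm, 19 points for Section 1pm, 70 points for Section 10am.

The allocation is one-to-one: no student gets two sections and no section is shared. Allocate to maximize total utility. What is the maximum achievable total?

Optimal: Tanaka→Section 9am (86 points), Costa→Section 1pm (87 points), Osei→Section 11am (88 points), Ivanova→Section 3pm (88 points), Leclerc→Section 10am (70 points) — total 86+87+88+88+70 = 419 points.
Row-greedy (each student in turn takes its best remaining section) gives 405 points, worse by 14.
Swapping Leclerc↔Costa (Leclerc→Section 1pm 19 points, Costa→Section 10am 68 points) loses 70.

Maximum total: 419 points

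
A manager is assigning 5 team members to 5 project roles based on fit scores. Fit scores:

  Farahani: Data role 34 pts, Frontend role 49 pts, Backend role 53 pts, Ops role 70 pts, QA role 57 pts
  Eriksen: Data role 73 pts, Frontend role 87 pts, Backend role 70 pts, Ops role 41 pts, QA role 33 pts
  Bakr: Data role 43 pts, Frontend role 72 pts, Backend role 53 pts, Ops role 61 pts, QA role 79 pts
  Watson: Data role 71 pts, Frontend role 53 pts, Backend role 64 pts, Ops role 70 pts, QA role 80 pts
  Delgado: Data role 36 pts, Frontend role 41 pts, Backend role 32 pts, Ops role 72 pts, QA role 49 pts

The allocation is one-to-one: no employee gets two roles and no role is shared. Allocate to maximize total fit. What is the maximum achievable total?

Maximum total: 362 pts

Optimal: Farahani→Backend role (53 pts), Eriksen→Frontend role (87 pts), Bakr→QA role (79 pts), Watson→Data role (71 pts), Delgado→Ops role (72 pts) — total 53+87+79+71+72 = 362 pts.
Column-greedy (each role in turn goes to its best remaining employee) gives 338 pts, worse by 24.
Next-best assignment: Farahani→Backend role, Eriksen→Data role, Bakr→Frontend role, Watson→QA role, Delgado→Ops role = 350 pts.
No other one-to-one assignment exceeds 362 pts.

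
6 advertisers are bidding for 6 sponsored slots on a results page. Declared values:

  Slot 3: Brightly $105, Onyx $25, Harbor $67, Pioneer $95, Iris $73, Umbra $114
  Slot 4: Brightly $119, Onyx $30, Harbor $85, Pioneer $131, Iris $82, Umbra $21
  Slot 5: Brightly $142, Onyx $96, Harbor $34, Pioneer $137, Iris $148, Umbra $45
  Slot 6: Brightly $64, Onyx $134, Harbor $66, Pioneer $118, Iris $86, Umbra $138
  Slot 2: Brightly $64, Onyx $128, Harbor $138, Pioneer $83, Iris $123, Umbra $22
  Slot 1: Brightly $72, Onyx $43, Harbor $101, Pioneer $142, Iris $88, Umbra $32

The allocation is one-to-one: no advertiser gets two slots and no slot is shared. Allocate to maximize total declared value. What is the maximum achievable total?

Max total: $795

Optimal: Brightly→Slot 4 ($119), Onyx→Slot 6 ($134), Harbor→Slot 2 ($138), Pioneer→Slot 1 ($142), Iris→Slot 5 ($148), Umbra→Slot 3 ($114) — total 119+134+138+142+148+114 = $795.
Row-greedy (each advertiser in turn takes its best remaining slot) gives $752, worse by 43.
Next-best assignment: Brightly→Slot 5, Onyx→Slot 6, Harbor→Slot 2, Pioneer→Slot 1, Iris→Slot 4, Umbra→Slot 3 = $752.
Checked against all permutations: $795 is optimal.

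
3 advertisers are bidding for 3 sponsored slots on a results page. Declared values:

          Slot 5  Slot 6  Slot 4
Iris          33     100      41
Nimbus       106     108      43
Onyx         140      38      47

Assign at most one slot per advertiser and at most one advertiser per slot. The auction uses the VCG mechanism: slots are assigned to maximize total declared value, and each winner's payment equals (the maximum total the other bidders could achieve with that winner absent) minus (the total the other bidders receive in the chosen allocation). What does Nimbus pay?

Nimbus pays $59.

Efficient allocation: Iris→Slot 4 ($41), Nimbus→Slot 6 ($108), Onyx→Slot 5 ($140); total welfare W = $289.
Nimbus receives Slot 6 at value $108, so the others get W − 108 = $181.
Without Nimbus: best allocation of the remaining 2 bidders over all 3 slots is Iris→Slot 6 ($100), Onyx→Slot 5 ($140), total $240.
VCG payment = (others' best without Nimbus) − (others' welfare with Nimbus) = 240 − 181 = $59.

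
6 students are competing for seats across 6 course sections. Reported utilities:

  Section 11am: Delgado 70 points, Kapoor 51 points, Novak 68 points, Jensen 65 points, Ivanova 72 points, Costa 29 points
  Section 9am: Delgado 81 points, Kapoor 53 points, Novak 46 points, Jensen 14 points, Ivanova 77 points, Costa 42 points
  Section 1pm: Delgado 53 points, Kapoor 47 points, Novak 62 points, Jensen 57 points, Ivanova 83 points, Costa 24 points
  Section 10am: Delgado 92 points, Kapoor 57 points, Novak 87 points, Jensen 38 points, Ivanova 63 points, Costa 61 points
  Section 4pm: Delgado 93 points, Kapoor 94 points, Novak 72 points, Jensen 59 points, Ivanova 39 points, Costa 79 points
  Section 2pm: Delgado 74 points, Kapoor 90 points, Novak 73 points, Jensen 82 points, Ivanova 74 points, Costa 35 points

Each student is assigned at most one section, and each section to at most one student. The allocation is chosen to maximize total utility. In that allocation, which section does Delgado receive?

Delgado receives Section 9am.

Optimal: Delgado→Section 9am (81 points), Kapoor→Section 2pm (90 points), Novak→Section 10am (87 points), Jensen→Section 11am (65 points), Ivanova→Section 1pm (83 points), Costa→Section 4pm (79 points) — total 81+90+87+65+83+79 = 485 points.
Column-greedy (each section in turn goes to its best remaining student) gives 452 points, worse by 33.
Swapping Ivanova↔Delgado (Ivanova→Section 9am 77 points, Delgado→Section 1pm 53 points) loses 34.
Delgado's own top section is Section 4pm (93 points), but forcing Delgado→Section 4pm and reassigning the rest optimally gives only 460 points — worse by 25.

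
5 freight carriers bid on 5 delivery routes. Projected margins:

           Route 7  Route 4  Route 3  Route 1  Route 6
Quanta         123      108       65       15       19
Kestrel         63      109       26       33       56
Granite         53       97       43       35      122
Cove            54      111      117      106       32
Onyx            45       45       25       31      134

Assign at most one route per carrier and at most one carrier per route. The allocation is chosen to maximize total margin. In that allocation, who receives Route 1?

Granite receives Route 1.

This is the linear assignment problem.
Optimal: Quanta→Route 7 ($123k), Kestrel→Route 4 ($109k), Granite→Route 1 ($35k), Cove→Route 3 ($117k), Onyx→Route 6 ($134k) — total 123+109+35+117+134 = $518k.
Row-greedy (each carrier in turn takes its best remaining route) gives $502k, worse by 16.
Checked against all permutations: $518k is optimal.
Granite's own top route is Route 6 ($122k), but forcing Granite→Route 6 and reassigning the rest optimally gives only $502k — worse by 16.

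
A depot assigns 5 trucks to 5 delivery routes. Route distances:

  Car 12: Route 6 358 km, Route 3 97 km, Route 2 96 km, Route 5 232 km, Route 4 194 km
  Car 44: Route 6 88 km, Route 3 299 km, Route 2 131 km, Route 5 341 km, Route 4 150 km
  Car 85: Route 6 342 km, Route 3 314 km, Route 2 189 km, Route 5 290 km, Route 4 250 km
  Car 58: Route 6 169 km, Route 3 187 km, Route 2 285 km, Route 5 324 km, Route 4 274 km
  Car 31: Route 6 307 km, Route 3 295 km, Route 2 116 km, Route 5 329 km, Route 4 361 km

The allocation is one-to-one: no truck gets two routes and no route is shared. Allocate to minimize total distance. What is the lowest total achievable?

Min total: 822 km

Optimal: Car 12→Route 3 (97 km), Car 44→Route 4 (150 km), Car 85→Route 5 (290 km), Car 58→Route 6 (169 km), Car 31→Route 2 (116 km) — total 97+150+290+169+116 = 822 km.
Min-entry greedy (repeatedly take the single cheapest remaining cell) gives 950 km, worse by 128.
Next-best assignment: Car 12→Route 3, Car 44→Route 6, Car 85→Route 5, Car 58→Route 4, Car 31→Route 2 = 865 km.
Every other assignment is strictly worse.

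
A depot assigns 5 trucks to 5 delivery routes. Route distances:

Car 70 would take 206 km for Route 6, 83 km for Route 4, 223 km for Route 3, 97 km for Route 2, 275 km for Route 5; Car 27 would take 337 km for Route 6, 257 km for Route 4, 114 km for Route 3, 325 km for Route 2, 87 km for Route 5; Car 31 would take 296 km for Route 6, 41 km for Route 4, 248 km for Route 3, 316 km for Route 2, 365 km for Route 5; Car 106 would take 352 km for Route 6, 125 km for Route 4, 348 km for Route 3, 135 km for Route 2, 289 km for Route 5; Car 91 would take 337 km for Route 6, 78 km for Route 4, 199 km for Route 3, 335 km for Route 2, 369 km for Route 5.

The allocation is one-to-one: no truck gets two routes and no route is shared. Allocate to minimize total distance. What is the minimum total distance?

Minimum total: 668 km

This is a one-to-one assignment (minimum-cost bipartite matching).
Optimal: Car 70→Route 6 (206 km), Car 27→Route 5 (87 km), Car 31→Route 4 (41 km), Car 106→Route 2 (135 km), Car 91→Route 3 (199 km) — total 206+87+41+135+199 = 668 km.
Column-greedy (each route in turn goes to its cheapest remaining truck) gives 865 km, worse by 197.
Next-best assignment: Car 70→Route 6, Car 27→Route 5, Car 31→Route 3, Car 106→Route 2, Car 91→Route 4 = 754 km.
No other one-to-one assignment undercuts 668 km.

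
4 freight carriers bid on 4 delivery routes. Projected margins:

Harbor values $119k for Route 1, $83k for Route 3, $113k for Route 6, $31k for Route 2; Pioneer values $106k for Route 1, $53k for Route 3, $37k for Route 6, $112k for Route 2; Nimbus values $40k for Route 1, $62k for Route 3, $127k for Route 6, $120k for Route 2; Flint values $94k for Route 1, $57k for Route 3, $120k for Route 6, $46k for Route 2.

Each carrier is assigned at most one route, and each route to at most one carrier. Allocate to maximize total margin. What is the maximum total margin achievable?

Max total: $429k

Optimal: Harbor→Route 3 ($83k), Pioneer→Route 1 ($106k), Nimbus→Route 2 ($120k), Flint→Route 6 ($120k) — total 83+106+120+120 = $429k.
Max-entry greedy (repeatedly take the single best remaining cell) gives $415k, worse by 14.
Every other assignment is strictly worse.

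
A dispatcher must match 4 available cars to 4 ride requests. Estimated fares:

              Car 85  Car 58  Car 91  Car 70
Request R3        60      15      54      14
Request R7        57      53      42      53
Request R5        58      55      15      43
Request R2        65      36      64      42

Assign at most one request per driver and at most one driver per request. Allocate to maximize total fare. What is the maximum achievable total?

Max total: $232

Optimal: Car 85→Request R3 ($60), Car 58→Request R5 ($55), Car 91→Request R2 ($64), Car 70→Request R7 ($53) — total 60+55+64+53 = $232.
Max-entry greedy (repeatedly take the single best remaining cell) gives $227, worse by 5.
Swapping Car 85↔Car 58 (Car 85→Request R5 $58, Car 58→Request R3 $15) loses 42.
Every other assignment is strictly worse.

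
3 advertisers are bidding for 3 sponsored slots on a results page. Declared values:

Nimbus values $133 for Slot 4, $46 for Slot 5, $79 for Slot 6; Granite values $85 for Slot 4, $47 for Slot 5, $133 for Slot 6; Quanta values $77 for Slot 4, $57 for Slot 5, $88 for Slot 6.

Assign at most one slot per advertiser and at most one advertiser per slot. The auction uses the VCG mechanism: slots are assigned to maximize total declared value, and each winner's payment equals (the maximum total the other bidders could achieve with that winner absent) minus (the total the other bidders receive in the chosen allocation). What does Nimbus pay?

Efficient allocation: Nimbus→Slot 4 ($133), Granite→Slot 6 ($133), Quanta→Slot 5 ($57); total welfare W = $323.
Nimbus receives Slot 4 at value $133, so the others get W − 133 = $190.
Without Nimbus: best allocation of the remaining 2 bidders over all 3 slots is Granite→Slot 6 ($133), Quanta→Slot 4 ($77), total $210.
VCG payment = (others' best without Nimbus) − (others' welfare with Nimbus) = 210 − 190 = $20.

Nimbus pays $20.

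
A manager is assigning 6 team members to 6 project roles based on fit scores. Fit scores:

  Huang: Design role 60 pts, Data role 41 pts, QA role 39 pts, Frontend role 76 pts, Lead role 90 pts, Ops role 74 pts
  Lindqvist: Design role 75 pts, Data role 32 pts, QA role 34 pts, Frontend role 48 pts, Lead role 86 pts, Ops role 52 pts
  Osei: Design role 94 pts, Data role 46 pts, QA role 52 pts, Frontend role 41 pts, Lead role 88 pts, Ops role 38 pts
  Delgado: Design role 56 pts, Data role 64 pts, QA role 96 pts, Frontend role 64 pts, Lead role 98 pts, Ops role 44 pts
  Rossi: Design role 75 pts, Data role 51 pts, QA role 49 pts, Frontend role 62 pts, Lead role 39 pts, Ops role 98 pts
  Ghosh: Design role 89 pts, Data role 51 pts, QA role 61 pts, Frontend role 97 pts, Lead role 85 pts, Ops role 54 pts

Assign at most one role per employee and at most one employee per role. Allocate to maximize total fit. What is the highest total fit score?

Optimal: Huang→Data role (41 pts), Lindqvist→Lead role (86 pts), Osei→Design role (94 pts), Delgado→QA role (96 pts), Rossi→Ops role (98 pts), Ghosh→Frontend role (97 pts) — total 41+86+94+96+98+97 = 512 pts.
Max-entry greedy (repeatedly take the single best remaining cell) gives 462 pts, worse by 50.
Swapping Lindqvist↔Huang (Lindqvist→Data role 32 pts, Huang→Lead role 90 pts) loses 5.
Checked against all permutations: 512 pts is optimal.

Max total: 512 pts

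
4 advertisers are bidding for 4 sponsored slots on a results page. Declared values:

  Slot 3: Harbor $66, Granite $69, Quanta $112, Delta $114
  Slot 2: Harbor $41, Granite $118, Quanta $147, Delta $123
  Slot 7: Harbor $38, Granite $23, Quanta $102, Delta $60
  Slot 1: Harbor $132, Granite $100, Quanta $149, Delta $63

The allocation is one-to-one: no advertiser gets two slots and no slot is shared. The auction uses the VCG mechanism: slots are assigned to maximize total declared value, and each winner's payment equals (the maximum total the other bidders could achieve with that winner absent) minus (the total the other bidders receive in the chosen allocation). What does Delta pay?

Delta pays $10.

Efficient allocation: Harbor→Slot 1 ($132), Granite→Slot 2 ($118), Quanta→Slot 7 ($102), Delta→Slot 3 ($114); total welfare W = $466.
Delta receives Slot 3 at value $114, so the others get W − 114 = $352.
Without Delta: best allocation of the remaining 3 bidders over all 4 slots is Harbor→Slot 1 ($132), Granite→Slot 2 ($118), Quanta→Slot 3 ($112), total $362.
VCG payment = (others' best without Delta) − (others' welfare with Delta) = 362 − 352 = $10.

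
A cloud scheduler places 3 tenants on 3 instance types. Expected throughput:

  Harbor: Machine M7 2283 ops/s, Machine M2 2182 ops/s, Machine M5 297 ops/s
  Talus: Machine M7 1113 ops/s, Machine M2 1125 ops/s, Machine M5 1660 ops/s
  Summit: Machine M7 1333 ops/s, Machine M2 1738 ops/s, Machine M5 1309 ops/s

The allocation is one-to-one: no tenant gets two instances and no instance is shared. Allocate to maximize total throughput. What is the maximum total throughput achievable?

Maximum total: 5681 ops/s

This is the linear assignment problem.
Optimal: Harbor→Machine M7 (2283 ops/s), Talus→Machine M5 (1660 ops/s), Summit→Machine M2 (1738 ops/s) — total 2283+1660+1738 = 5681 ops/s.
Every other assignment is strictly worse.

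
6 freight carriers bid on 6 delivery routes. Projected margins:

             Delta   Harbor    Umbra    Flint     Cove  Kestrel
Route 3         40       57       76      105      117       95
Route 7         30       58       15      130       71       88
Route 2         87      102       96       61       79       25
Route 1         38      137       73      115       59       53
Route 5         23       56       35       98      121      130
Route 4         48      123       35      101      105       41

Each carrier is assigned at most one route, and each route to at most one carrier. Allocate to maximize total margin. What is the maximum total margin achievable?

Maximum total: $665k

Optimal: Delta→Route 2 ($87k), Harbor→Route 1 ($137k), Umbra→Route 3 ($76k), Flint→Route 7 ($130k), Cove→Route 4 ($105k), Kestrel→Route 5 ($130k) — total 87+137+76+130+105+130 = $665k.
Row-greedy (each carrier in turn takes its best remaining route) gives $592k, worse by 73.
No other one-to-one assignment exceeds $665k.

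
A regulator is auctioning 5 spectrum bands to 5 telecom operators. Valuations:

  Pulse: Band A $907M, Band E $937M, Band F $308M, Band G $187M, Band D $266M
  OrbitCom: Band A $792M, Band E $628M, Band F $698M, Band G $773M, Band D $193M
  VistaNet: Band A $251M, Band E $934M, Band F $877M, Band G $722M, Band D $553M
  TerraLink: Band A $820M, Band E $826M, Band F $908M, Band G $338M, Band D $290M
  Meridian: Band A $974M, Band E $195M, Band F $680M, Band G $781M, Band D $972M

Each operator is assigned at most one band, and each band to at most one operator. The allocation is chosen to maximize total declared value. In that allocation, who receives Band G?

This is a one-to-one assignment (maximum-weight bipartite matching).
Optimal: Pulse→Band A ($907M), OrbitCom→Band G ($773M), VistaNet→Band E ($934M), TerraLink→Band F ($908M), Meridian→Band D ($972M) — total 907+773+934+908+972 = $4494M.
Next-best assignment: Pulse→Band E, OrbitCom→Band G, VistaNet→Band F, TerraLink→Band A, Meridian→Band D = $4379M.
No other one-to-one assignment exceeds $4494M.
OrbitCom's own top band is Band A ($792M), but forcing OrbitCom→Band A and reassigning the rest optimally gives only $4331M — worse by 163.

OrbitCom receives Band G.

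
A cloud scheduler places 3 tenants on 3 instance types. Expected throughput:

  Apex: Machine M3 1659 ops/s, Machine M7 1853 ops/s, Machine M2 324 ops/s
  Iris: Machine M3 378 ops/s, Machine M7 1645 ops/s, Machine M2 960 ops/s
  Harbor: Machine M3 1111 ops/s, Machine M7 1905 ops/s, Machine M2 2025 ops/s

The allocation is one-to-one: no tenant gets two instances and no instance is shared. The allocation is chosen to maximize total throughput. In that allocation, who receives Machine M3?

Optimal: Apex→Machine M3 (1659 ops/s), Iris→Machine M7 (1645 ops/s), Harbor→Machine M2 (2025 ops/s) — total 1659+1645+2025 = 5329 ops/s.
Max-entry greedy (repeatedly take the single best remaining cell) gives 4256 ops/s, worse by 1073.
Next-best assignment: Apex→Machine M3, Iris→Machine M2, Harbor→Machine M7 = 4524 ops/s.
Apex's own top instance is Machine M7 (1853 ops/s), but forcing Apex→Machine M7 and reassigning the rest optimally gives only 4256 ops/s — worse by 1073.

Apex receives Machine M3.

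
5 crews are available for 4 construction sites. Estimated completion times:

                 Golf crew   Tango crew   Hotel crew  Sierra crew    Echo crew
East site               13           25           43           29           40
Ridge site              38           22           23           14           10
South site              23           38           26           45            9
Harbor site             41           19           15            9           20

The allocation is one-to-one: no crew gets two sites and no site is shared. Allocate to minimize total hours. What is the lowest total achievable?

Min total: 51 hours

Optimal: Golf crew→East site (13 hours), Sierra crew→Ridge site (14 hours), Echo crew→South site (9 hours), Hotel crew→Harbor site (15 hours) — total 13+14+9+15 = 51 hours.
Column-greedy (each site in turn goes to its cheapest remaining crew) gives 58 hours, worse by 7.
Next-best assignment: Golf crew→East site, Tango crew→Ridge site, Echo crew→South site, Sierra crew→Harbor site = 53 hours.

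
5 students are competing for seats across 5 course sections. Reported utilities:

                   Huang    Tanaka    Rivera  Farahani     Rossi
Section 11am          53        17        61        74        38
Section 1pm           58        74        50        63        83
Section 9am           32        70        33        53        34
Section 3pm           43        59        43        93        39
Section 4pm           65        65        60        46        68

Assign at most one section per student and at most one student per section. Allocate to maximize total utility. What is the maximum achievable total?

Maximum total: 372 points

Optimal: Huang→Section 4pm (65 points), Tanaka→Section 9am (70 points), Rivera→Section 11am (61 points), Farahani→Section 3pm (93 points), Rossi→Section 1pm (83 points) — total 65+70+61+93+83 = 372 points.
Column-greedy (each section in turn goes to its best remaining student) gives 330 points, worse by 42.
Next-best assignment: Huang→Section 11am, Tanaka→Section 9am, Rivera→Section 4pm, Farahani→Section 3pm, Rossi→Section 1pm = 359 points.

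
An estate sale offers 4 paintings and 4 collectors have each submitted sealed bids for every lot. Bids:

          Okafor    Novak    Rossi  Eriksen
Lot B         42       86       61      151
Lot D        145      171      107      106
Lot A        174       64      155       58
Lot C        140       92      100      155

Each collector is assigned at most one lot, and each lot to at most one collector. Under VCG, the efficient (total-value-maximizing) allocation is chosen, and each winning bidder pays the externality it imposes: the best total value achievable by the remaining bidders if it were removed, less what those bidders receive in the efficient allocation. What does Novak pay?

Novak pays $9.

Efficient allocation: Okafor→Lot C ($140), Novak→Lot D ($171), Rossi→Lot A ($155), Eriksen→Lot B ($151); total welfare W = $617.
Novak receives Lot D at value $171, so the others get W − 171 = $446.
Without Novak: best allocation of the remaining 3 bidders over all 4 lots is Okafor→Lot D ($145), Rossi→Lot A ($155), Eriksen→Lot C ($155), total $455.
VCG payment = (others' best without Novak) − (others' welfare with Novak) = 455 − 446 = $9.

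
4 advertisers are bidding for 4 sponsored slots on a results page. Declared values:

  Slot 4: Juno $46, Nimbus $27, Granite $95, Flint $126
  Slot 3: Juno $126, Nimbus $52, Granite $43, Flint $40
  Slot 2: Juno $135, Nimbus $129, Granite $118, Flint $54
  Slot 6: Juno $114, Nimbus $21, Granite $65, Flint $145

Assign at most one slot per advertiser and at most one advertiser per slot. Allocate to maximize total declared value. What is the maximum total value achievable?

Max total: $495

Optimal: Juno→Slot 3 ($126), Nimbus→Slot 2 ($129), Granite→Slot 4 ($95), Flint→Slot 6 ($145) — total 126+129+95+145 = $495.
Column-greedy (each slot in turn goes to its best remaining advertiser) gives $446, worse by 49.
Next-best assignment: Juno→Slot 3, Nimbus→Slot 2, Granite→Slot 6, Flint→Slot 4 = $446.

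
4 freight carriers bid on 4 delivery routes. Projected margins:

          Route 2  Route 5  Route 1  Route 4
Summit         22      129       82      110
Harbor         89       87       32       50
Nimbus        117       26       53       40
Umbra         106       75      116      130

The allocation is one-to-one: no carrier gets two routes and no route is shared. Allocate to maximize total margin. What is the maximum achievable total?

Maximum total: $430k

Optimal: Summit→Route 4 ($110k), Harbor→Route 5 ($87k), Nimbus→Route 2 ($117k), Umbra→Route 1 ($116k) — total 110+87+117+116 = $430k.
Row-greedy (each carrier in turn takes its best remaining route) gives $401k, worse by 29.
Swapping Summit↔Nimbus (Summit→Route 2 $22k, Nimbus→Route 4 $40k) loses 165.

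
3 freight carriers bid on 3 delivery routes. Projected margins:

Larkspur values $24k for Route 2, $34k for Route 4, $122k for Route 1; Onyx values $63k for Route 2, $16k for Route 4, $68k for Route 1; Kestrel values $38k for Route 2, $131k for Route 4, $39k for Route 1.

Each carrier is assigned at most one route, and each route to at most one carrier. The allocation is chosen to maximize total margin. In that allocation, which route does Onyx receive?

Onyx receives Route 2.

Optimal: Larkspur→Route 1 ($122k), Onyx→Route 2 ($63k), Kestrel→Route 4 ($131k) — total 122+63+131 = $316k.
Swapping Kestrel↔Larkspur (Kestrel→Route 1 $39k, Larkspur→Route 4 $34k) loses 180.
Onyx's own top route is Route 1 ($68k), but forcing Onyx→Route 1 and reassigning the rest optimally gives only $223k — worse by 93.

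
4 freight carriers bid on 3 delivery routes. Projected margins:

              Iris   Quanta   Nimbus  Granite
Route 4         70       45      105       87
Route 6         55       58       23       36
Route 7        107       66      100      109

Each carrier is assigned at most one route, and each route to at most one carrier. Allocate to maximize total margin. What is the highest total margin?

Maximum total: $272k

Treat this as an assignment problem: match each carrier to one route.
Optimal: Nimbus→Route 4 ($105k), Quanta→Route 6 ($58k), Granite→Route 7 ($109k) — total 105+58+109 = $272k.
Row-greedy (each carrier in turn takes its best remaining route) gives $270k, worse by 2.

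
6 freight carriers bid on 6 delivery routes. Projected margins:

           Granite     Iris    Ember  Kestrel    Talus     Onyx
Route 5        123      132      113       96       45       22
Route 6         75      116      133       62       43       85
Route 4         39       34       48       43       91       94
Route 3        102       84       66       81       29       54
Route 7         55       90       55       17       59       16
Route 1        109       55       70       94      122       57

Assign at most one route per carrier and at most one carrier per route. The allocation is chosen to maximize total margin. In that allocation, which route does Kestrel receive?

Kestrel receives Route 3.

This is a one-to-one assignment (maximum-weight bipartite matching).
Optimal: Granite→Route 5 ($123k), Iris→Route 7 ($90k), Ember→Route 6 ($133k), Kestrel→Route 3 ($81k), Talus→Route 1 ($122k), Onyx→Route 4 ($94k) — total 123+90+133+81+122+94 = $643k.
Column-greedy (each route in turn goes to its best remaining carrier) gives $614k, worse by 29.
Next-best assignment: Granite→Route 3, Iris→Route 7, Ember→Route 6, Kestrel→Route 5, Talus→Route 1, Onyx→Route 4 = $637k.
Kestrel's own top route is Route 5 ($96k), but forcing Kestrel→Route 5 and reassigning the rest optimally gives only $637k — worse by 6.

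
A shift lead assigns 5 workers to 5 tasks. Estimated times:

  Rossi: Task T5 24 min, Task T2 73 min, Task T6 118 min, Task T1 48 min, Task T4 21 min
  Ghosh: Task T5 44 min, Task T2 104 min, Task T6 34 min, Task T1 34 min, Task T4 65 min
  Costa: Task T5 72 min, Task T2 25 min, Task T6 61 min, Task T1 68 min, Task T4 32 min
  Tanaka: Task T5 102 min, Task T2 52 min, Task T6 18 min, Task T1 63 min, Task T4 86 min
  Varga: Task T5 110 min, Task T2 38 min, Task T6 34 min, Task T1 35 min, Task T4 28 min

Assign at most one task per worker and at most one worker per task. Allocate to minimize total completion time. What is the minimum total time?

Treat this as an assignment problem: match each worker to one task.
Optimal: Rossi→Task T5 (24 min), Ghosh→Task T1 (34 min), Costa→Task T2 (25 min), Tanaka→Task T6 (18 min), Varga→Task T4 (28 min) — total 24+34+25+18+28 = 129 min.
Row-greedy (each worker in turn takes its cheapest remaining task) gives 253 min, worse by 124.
Swapping Varga↔Costa (Varga→Task T2 38 min, Costa→Task T4 32 min) adds 17.
Every other assignment is strictly worse.

Min total: 129 min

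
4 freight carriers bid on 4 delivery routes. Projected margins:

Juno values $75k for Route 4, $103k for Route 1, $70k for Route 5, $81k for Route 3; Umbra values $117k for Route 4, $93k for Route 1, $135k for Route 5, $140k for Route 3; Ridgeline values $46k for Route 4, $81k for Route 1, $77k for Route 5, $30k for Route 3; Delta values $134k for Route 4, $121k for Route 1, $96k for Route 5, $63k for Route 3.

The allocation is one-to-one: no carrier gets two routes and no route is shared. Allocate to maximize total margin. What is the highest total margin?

Optimal: Juno→Route 1 ($103k), Umbra→Route 3 ($140k), Ridgeline→Route 5 ($77k), Delta→Route 4 ($134k) — total 103+140+77+134 = $454k.
Column-greedy (each route in turn goes to its best remaining carrier) gives $402k, worse by 52.
Next-best assignment: Juno→Route 3, Umbra→Route 5, Ridgeline→Route 1, Delta→Route 4 = $431k.
Every other assignment is strictly worse.

Max total: $454k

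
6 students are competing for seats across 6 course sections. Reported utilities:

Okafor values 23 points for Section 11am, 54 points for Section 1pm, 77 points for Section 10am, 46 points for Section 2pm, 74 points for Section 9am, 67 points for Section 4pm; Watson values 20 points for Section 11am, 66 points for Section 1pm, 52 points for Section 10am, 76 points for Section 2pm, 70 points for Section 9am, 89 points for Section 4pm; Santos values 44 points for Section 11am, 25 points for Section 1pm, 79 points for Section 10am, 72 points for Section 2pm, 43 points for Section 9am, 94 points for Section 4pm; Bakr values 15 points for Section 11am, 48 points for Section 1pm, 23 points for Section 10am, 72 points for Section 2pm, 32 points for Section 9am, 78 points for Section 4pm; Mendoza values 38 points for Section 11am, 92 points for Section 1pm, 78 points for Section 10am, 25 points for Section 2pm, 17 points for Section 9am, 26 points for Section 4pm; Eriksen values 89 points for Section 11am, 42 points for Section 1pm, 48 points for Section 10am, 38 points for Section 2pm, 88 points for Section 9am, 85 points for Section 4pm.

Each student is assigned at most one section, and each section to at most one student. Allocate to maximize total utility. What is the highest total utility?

Max total: 495 points

This is a one-to-one assignment (maximum-weight bipartite matching).
Optimal: Okafor→Section 9am (74 points), Watson→Section 4pm (89 points), Santos→Section 10am (79 points), Bakr→Section 2pm (72 points), Mendoza→Section 1pm (92 points), Eriksen→Section 11am (89 points) — total 74+89+79+72+92+89 = 495 points.
Row-greedy (each student in turn takes its best remaining section) gives 412 points, worse by 83.
Next-best assignment: Okafor→Section 10am, Watson→Section 9am, Santos→Section 4pm, Bakr→Section 2pm, Mendoza→Section 1pm, Eriksen→Section 11am = 494 points.
Swapping Watson↔Okafor (Watson→Section 9am 70 points, Okafor→Section 4pm 67 points) loses 26.
No other one-to-one assignment exceeds 495 points.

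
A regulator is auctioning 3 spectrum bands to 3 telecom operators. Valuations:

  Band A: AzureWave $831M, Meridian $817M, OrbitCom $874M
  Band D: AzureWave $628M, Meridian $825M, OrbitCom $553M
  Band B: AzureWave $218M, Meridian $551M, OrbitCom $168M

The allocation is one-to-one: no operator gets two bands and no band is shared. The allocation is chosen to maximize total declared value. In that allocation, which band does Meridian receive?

Meridian receives Band B.

Optimal: AzureWave→Band D ($628M), Meridian→Band B ($551M), OrbitCom→Band A ($874M) — total 628+551+874 = $2053M.
Column-greedy (each band in turn goes to its best remaining operator) gives $1917M, worse by 136.
Next-best assignment: AzureWave→Band A, Meridian→Band B, OrbitCom→Band D = $1935M.
Meridian's own top band is Band D ($825M), but forcing Meridian→Band D and reassigning the rest optimally gives only $1917M — worse by 136.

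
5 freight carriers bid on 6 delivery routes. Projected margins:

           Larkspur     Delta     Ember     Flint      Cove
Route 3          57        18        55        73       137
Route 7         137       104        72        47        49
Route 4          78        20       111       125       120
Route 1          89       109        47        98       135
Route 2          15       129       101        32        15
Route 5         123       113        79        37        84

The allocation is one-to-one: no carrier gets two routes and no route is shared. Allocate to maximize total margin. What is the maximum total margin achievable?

Max total: $613k

This is the linear assignment problem.
Optimal: Larkspur→Route 7 ($137k), Delta→Route 5 ($113k), Ember→Route 2 ($101k), Flint→Route 4 ($125k), Cove→Route 3 ($137k) — total 137+113+101+125+137 = $613k.
Column-greedy (each route in turn goes to its best remaining carrier) gives $609k, worse by 4.
Next-best assignment: Larkspur→Route 7, Delta→Route 2, Ember→Route 4, Flint→Route 1, Cove→Route 3 = $612k.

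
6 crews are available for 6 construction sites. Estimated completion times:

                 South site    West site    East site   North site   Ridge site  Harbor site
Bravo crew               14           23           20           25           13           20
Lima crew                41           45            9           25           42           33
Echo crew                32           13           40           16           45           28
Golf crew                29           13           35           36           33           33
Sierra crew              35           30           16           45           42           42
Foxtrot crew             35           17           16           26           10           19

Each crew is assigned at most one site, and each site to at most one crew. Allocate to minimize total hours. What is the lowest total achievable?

Optimal: Bravo crew→South site (14 hours), Lima crew→Harbor site (33 hours), Echo crew→North site (16 hours), Golf crew→West site (13 hours), Sierra crew→East site (16 hours), Foxtrot crew→Ridge site (10 hours) — total 14+33+16+13+16+10 = 102 hours.
Column-greedy (each site in turn goes to its cheapest remaining crew) gives 137 hours, worse by 35.
Next-best assignment: Bravo crew→Harbor site, Lima crew→East site, Echo crew→North site, Golf crew→West site, Sierra crew→South site, Foxtrot crew→Ridge site = 103 hours.

Minimum total: 102 hours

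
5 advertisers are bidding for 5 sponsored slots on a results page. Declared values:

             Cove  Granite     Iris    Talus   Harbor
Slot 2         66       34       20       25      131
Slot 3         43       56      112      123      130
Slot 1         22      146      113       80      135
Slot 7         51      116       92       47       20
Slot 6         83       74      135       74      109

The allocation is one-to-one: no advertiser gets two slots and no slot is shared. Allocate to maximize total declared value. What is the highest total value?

Max total: $586

Optimal: Cove→Slot 7 ($51), Granite→Slot 1 ($146), Iris→Slot 6 ($135), Talus→Slot 3 ($123), Harbor→Slot 2 ($131) — total 51+146+135+123+131 = $586.
Row-greedy (each advertiser in turn takes its best remaining slot) gives $519, worse by 67.
Checked against all permutations: $586 is optimal.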